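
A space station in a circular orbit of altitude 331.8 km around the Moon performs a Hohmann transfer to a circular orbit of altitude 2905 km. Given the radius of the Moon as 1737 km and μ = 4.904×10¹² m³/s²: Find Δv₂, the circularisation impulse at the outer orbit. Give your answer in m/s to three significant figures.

Δv ≈ 221 m/s

r₁ = 1737 + 331.8 = 2068.8 km = 2.0688×10⁶ m.
r₂ = 1737 + 2905 = 4642.0 km = 4.6420×10⁶ m.
Transfer ellipse a_t = (r₁ + r₂)/2 = 3.355×10⁶ m.
At r₁: circular v_c1 = √(μ/r₁) = 1540 m/s; transfer-perilune v_p = √[μ(2/r₁ − 1/a_t)] = 1811 m/s.
At r₂: circular v_c2 = √(μ/r₂) = 1028 m/s; transfer-apolune v_a = √[μ(2/r₂ − 1/a_t)] = 807.1 m/s.
Δv₂ = v_c2 − v_a = 220.8 m/s.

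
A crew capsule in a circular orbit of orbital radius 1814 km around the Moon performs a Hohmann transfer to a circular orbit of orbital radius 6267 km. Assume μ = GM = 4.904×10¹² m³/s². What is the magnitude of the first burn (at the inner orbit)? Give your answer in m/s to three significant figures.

r₁ = 1814 km = 1.814×10⁶ m.
r₂ = 6267 km = 6.267×10⁶ m.
Transfer ellipse a_t = (r₁ + r₂)/2 = 4.040×10⁶ m.
At r₁: circular v_c1 = √(μ/r₁) = 1644 m/s; transfer-perilune v_p = √[μ(2/r₁ − 1/a_t)] = 2048 m/s.
Δv₁ = v_p − v_c1 = 403.5 m/s.

Δv ≈ 404 m/s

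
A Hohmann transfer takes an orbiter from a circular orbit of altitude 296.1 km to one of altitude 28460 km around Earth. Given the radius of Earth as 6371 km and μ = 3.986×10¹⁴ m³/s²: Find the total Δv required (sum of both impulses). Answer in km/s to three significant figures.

r₁ = 6371 + 296.1 = 6667.1 km = 6.6671×10⁶ m.
r₂ = 6371 + 28460 = 34831 km = 3.4831×10⁷ m.
Transfer ellipse a_t = (r₁ + r₂)/2 = 2.075×10⁷ m.
At r₁: circular v_c1 = √(μ/r₁) = 7732 m/s; transfer-perigee v_p = √[μ(2/r₁ − 1/a_t)] = 10020 m/s.
Δv₁ = v_p − v_c1 = 2286 m/s.
At r₂: circular v_c2 = √(μ/r₂) = 3383 m/s; transfer-apogee v_a = √[μ(2/r₂ − 1/a_t)] = 1918 m/s.
Δv₂ = v_c2 − v_a = 1465 m/s.
Total Δv = Δv₁ + Δv₂ = 3751 m/s = 3.751 km/s.

Δv_total ≈ 3.75 km/s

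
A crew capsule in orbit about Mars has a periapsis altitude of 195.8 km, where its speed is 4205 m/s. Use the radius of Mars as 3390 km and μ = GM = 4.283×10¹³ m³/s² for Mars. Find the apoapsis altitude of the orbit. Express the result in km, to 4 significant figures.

apoapsis altitude ≈ 6826 km

r_p = 3390 + 195.8 = 3585.8 km = 3.586×10⁶ m.
Specific energy ε = v²/2 − μ/r = -3.103×10⁶ J/kg, so a = −μ/(2ε) = 6.901×10⁶ m.
The apsides satisfy r_p + r_a = 2a, so the apoapsis radius is 2a − r_p = 1.022×10⁷ m = 10216 km.
Apoapsis altitude = 10216 − 3390 = 6825.5 km.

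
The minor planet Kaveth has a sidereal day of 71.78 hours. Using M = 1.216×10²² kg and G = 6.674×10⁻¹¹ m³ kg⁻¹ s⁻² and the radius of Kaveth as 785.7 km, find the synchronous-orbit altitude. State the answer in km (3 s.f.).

h_sync ≈ 10300 km

μ = GM = 6.674×10⁻¹¹ × 1.216×10²² = 8.116×10¹¹ m³/s².
T = 71.78 hours = 2.584×10⁵ s.
A synchronous orbit has period T, so by Kepler's third law a = (μT²/4π²)^(1/3).
μT²/4π² = 8.116×10¹¹ × (2.584×10⁵)² / 39.48 = 1.373×10²¹ m³.
a = 1.111×10⁷ m = 11114 km.
Altitude h = a − R = 11114 − 785.7 = 10328 km.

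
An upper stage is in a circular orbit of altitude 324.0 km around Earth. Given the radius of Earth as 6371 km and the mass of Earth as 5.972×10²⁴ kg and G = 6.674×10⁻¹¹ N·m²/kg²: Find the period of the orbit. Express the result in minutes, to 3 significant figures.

μ = GM = 6.674×10⁻¹¹ × 5.972×10²⁴ = 3.986×10¹⁴ m³/s².
r = 6371 + 324.0 = 6695.0 km = 6.6950×10⁶ m.
Kepler's third law: T = 2π√(r³/μ) = 2π√((6.695×10⁶)³ / 3.986×10¹⁴).
r³/μ = 7.529×10⁵ s², so T = 2π × 8.677×10² = 5.452×10³ s.
Converting: 5.452×10³ s ÷ 60.00 = 90.87 minutes.

T ≈ 90.9 minutes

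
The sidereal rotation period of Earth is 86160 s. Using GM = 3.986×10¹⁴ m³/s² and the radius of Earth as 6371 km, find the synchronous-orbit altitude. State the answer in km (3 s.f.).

A synchronous orbit has period T, so by Kepler's third law a = (μT²/4π²)^(1/3).
μT²/4π² = 3.986×10¹⁴ × (8.616×10⁴)² / 39.48 = 7.495×10²² m³.
a = 4.216×10⁷ m = 42163 km.
Altitude h = a − R = 42163 − 6371 = 35792 km.

h_sync ≈ 35800 km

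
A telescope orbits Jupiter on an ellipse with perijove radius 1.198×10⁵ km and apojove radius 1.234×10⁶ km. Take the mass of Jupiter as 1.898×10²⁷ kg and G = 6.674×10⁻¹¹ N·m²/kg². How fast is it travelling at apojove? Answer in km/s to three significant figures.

v ≈ 4.26 km/s

μ = GM = 6.674×10⁻¹¹ × 1.898×10²⁷ = 1.267×10¹⁷ m³/s².
Semi-major axis a = (r_p + r_a)/2 = 6.7690×10⁵ km = 6.769×10⁸ m.
Vis-viva: v² = μ(2/r − 1/a) = 1.267×10¹⁷ × (1.621×10⁻⁹ − 1.477×10⁻⁹) = 1.817×10⁷ m²/s².
v = 4262 m/s = 4.262 km/s.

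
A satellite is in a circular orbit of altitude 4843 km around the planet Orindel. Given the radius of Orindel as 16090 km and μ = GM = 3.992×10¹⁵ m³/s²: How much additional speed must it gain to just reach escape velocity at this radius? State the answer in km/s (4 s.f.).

Δv ≈ 5.720 km/s

r = 16090 + 4843 = 20933 km = 2.0933×10⁷ m.
Circular speed v_c = √(μ/r) = 13810 m/s.
Escape speed v_esc = √(2μ/r) = √2 × v_c = 19530 m/s.
Δv = v_esc − v_c = 5720 m/s = 5.720 km/s.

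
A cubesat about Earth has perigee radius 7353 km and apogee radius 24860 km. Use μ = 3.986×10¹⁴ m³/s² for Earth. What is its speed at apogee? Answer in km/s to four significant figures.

Semi-major axis a = (r_p + r_a)/2 = 16106 km = 1.611×10⁷ m.
Vis-viva: v² = μ(2/r − 1/a) = 3.986×10¹⁴ × (8.045×10⁻⁸ − 6.209×10⁻⁸) = 7.320×10⁶ m²/s².
v = 2706 m/s = 2.706 km/s.

v ≈ 2.706 km/s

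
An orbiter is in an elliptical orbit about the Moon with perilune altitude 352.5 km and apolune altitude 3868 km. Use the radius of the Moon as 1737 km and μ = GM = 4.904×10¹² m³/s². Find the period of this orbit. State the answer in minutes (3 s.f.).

r_p = 1737 + 352.5 = 2089.5 km = 2.0895×10⁶ m.
r_a = 1737 + 3868 = 5605.0 km = 5.6050×10⁶ m.
Semi-major axis a = (r_p + r_a)/2 = (2089.5 + 5605.0)/2 = 3847.2 km = 3.847×10⁶ m.
By Kepler's third law T = 2π√(a³/μ) = 2π × 3.408×10³ = 2.141×10⁴ s.
= 356.8 minutes.

T ≈ 357 minutes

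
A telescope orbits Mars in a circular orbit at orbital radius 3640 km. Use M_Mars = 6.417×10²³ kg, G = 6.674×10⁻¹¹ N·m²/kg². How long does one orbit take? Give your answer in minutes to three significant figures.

T ≈ 111 minutes

μ = GM = 6.674×10⁻¹¹ × 6.417×10²³ = 4.283×10¹³ m³/s².
r = 3640 km = 3.640×10⁶ m.
Kepler's third law: T = 2π√(r³/μ) = 2π√((3.640×10⁶)³ / 4.283×10¹³).
r³/μ = 1.126×10⁶ s², so T = 2π × 1.061×10³ = 6.668×10³ s.
Converting: 6.668×10³ s ÷ 60.00 = 111.1 minutes.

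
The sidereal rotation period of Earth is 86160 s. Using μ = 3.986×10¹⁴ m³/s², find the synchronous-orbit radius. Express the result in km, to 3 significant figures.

r_sync ≈ 42200 km

A synchronous orbit has period T, so by Kepler's third law a = (μT²/4π²)^(1/3).
μT²/4π² = 3.986×10¹⁴ × (8.616×10⁴)² / 39.48 = 7.495×10²² m³.
a = 4.216×10⁷ m = 42163 km.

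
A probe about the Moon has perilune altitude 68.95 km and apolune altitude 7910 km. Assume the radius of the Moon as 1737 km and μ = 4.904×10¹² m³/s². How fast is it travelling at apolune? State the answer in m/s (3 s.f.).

v ≈ 400 m/s

r_p = 1737 + 68.95 = 1806.0 km = 1.8060×10⁶ m.
r_a = 1737 + 7910 = 9647.0 km = 9.6470×10⁶ m.
Semi-major axis a = (r_p + r_a)/2 = 5726.5 km = 5.726×10⁶ m.
Vis-viva: v² = μ(2/r − 1/a) = 4.904×10¹² × (2.073×10⁻⁷ − 1.746×10⁻⁷) = 1.603×10⁵ m²/s².
v = 400.4 m/s.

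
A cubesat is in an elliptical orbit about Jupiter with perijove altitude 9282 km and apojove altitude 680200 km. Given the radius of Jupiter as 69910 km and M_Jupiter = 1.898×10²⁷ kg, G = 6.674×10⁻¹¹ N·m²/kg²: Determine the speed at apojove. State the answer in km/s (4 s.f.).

v ≈ 5.679 km/s

μ = GM = 6.674×10⁻¹¹ × 1.898×10²⁷ = 1.267×10¹⁷ m³/s².
r_p = 69910 + 9282 = 79192 km = 7.9192×10⁷ m.
r_a = 69910 + 680200 = 750110 km = 7.5011×10⁸ m.
Semi-major axis a = (r_p + r_a)/2 = 4.1465×10⁵ km = 4.147×10⁸ m.
Vis-viva: v² = μ(2/r − 1/a) = 1.267×10¹⁷ × (2.666×10⁻⁹ − 2.412×10⁻⁹) = 3.225×10⁷ m²/s².
v = 5679 m/s = 5.679 km/s.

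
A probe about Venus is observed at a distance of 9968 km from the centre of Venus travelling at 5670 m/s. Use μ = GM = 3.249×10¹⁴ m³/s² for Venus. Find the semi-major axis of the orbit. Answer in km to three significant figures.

a ≈ 9830 km

r = 9.968×10⁶ m.
Specific orbital energy ε = v²/2 − μ/r = (5670)²/2 − 3.249×10¹⁴/9.968×10⁶ = -1.652×10⁷ J/kg.
Since ε = −μ/(2a), a = −μ/(2ε) = 9.834×10⁶ m = 9833.6 km.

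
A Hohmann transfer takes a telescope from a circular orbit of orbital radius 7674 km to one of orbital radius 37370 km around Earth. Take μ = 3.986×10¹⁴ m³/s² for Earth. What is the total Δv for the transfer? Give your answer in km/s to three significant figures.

Δv_total ≈ 3.44 km/s

r₁ = 7674 km = 7.674×10⁶ m.
r₂ = 37370 km = 3.737×10⁷ m.
Transfer ellipse a_t = (r₁ + r₂)/2 = 2.252×10⁷ m.
At r₁: circular v_c1 = √(μ/r₁) = 7207 m/s; transfer-perigee v_p = √[μ(2/r₁ − 1/a_t)] = 9284 m/s.
Δv₁ = v_p − v_c1 = 2077 m/s.
At r₂: circular v_c2 = √(μ/r₂) = 3266 m/s; transfer-apogee v_a = √[μ(2/r₂ − 1/a_t)] = 1906 m/s.
Δv₂ = v_c2 − v_a = 1360 m/s.
Total Δv = Δv₁ + Δv₂ = 3436 m/s = 3.436 km/s.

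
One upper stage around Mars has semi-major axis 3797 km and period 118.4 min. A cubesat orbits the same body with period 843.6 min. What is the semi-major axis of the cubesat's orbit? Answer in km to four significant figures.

a₂ ≈ 14060 km

Kepler's third law: a³ ∝ T², so a₂ = a₁ (T₂/T₁)^(2/3).
T₂/T₁ = 7.125, (T₂/T₁)^(2/3) = 3.703.
a₂ = 3797 × 3.703 = 14060 km.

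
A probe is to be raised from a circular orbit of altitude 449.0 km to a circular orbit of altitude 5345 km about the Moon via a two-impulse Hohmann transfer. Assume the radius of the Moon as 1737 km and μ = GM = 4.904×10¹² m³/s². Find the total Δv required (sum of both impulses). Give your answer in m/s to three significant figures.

Δv_total ≈ 614 m/s

r₁ = 1737 + 449.0 = 2186.0 km = 2.1860×10⁶ m.
r₂ = 1737 + 5345 = 7082.0 km = 7.0820×10⁶ m.
Transfer ellipse a_t = (r₁ + r₂)/2 = 4.634×10⁶ m.
At r₁: circular v_c1 = √(μ/r₁) = 1498 m/s; transfer-perilune v_p = √[μ(2/r₁ − 1/a_t)] = 1852 m/s.
Δv₁ = v_p − v_c1 = 353.8 m/s.
At r₂: circular v_c2 = √(μ/r₂) = 832.1 m/s; transfer-apolune v_a = √[μ(2/r₂ − 1/a_t)] = 571.5 m/s.
Δv₂ = v_c2 − v_a = 260.6 m/s.
Total Δv = Δv₁ + Δv₂ = 614.4 m/s.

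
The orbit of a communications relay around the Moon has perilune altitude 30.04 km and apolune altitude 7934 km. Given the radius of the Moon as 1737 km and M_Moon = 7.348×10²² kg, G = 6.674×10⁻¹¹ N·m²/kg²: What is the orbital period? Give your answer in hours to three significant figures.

T ≈ 10.8 hours

μ = GM = 6.674×10⁻¹¹ × 7.348×10²² = 4.904×10¹² m³/s².
r_p = 1737 + 30.04 = 1767.0 km = 1.7670×10⁶ m.
r_a = 1737 + 7934 = 9671.0 km = 9.6710×10⁶ m.
Semi-major axis a = (r_p + r_a)/2 = (1767.0 + 9671.0)/2 = 5719.0 km = 5.719×10⁶ m.
By Kepler's third law T = 2π√(a³/μ) = 2π × 6.176×10³ = 3.880×10⁴ s.
= 10.78 hours.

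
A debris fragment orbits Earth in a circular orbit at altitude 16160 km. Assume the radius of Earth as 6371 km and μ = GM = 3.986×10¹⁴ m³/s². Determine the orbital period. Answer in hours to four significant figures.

r = 6371 + 16160 = 22531 km = 2.2531×10⁷ m.
Kepler's third law: T = 2π√(r³/μ) = 2π√((2.253×10⁷)³ / 3.986×10¹⁴).
r³/μ = 2.869×10⁷ s², so T = 2π × 5.357×10³ = 3.366×10⁴ s.
Converting: 3.366×10⁴ s ÷ 3600 = 9.349 hours.

T ≈ 9.349 hours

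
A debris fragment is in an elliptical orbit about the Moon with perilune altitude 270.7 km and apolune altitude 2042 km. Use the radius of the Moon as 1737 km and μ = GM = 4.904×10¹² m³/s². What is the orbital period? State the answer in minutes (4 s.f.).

r_p = 1737 + 270.7 = 2007.7 km = 2.0077×10⁶ m.
r_a = 1737 + 2042 = 3779.0 km = 3.7790×10⁶ m.
Semi-major axis a = (r_p + r_a)/2 = (2007.7 + 3779.0)/2 = 2893.3 km = 2.893×10⁶ m.
By Kepler's third law T = 2π√(a³/μ) = 2π × 2.222×10³ = 1.396×10⁴ s.
= 232.7 minutes.

T ≈ 232.7 minutes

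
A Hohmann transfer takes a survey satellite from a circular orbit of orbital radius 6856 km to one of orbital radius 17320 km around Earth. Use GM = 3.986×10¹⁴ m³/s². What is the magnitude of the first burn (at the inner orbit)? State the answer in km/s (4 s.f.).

r₁ = 6856 km = 6.856×10⁶ m.
r₂ = 17320 km = 1.732×10⁷ m.
Transfer ellipse a_t = (r₁ + r₂)/2 = 1.209×10⁷ m.
At r₁: circular v_c1 = √(μ/r₁) = 7625 m/s; transfer-perigee v_p = √[μ(2/r₁ − 1/a_t)] = 9127 m/s.
Δv₁ = v_p − v_c1 = 1502 m/s.
= 1.502 km/s.

Δv ≈ 1.502 km/s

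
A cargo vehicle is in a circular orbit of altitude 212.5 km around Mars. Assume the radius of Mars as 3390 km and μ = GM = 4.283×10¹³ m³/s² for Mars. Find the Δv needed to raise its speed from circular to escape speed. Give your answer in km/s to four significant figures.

r = 3390 + 212.5 = 3602.5 km = 3.6025×10⁶ m.
Circular speed v_c = √(μ/r) = 3448 m/s.
Escape speed v_esc = √(2μ/r) = √2 × v_c = 4876 m/s.
Δv = v_esc − v_c = 1428 m/s = 1.428 km/s.

Δv ≈ 1.428 km/s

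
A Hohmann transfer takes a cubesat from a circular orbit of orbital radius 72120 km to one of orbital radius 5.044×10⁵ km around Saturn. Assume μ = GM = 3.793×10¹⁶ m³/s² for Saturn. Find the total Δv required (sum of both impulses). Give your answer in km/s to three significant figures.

Δv_total ≈ 11.7 km/s

r₁ = 72120 km = 7.212×10⁷ m.
r₂ = 5.044×10⁵ km = 5.044×10⁸ m.
Transfer ellipse a_t = (r₁ + r₂)/2 = 2.883×10⁸ m.
At r₁: circular v_c1 = √(μ/r₁) = 22930 m/s; transfer-perikrone v_p = √[μ(2/r₁ − 1/a_t)] = 30340 m/s.
Δv₁ = v_p − v_c1 = 7403 m/s.
At r₂: circular v_c2 = √(μ/r₂) = 8672 m/s; transfer-apokrone v_a = √[μ(2/r₂ − 1/a_t)] = 4338 m/s.
Δv₂ = v_c2 − v_a = 4334 m/s.
Total Δv = Δv₁ + Δv₂ = 11740 m/s = 11.74 km/s.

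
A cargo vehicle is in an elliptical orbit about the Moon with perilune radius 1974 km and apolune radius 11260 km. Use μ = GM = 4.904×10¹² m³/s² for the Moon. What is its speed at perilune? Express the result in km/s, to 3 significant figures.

v ≈ 2.06 km/s

Semi-major axis a = (r_p + r_a)/2 = 6617.0 km = 6.617×10⁶ m.
Vis-viva: v² = μ(2/r − 1/a) = 4.904×10¹² × (1.013×10⁻⁶ − 1.511×10⁻⁷) = 4.227×10⁶ m²/s².
v = 2056 m/s = 2.056 km/s.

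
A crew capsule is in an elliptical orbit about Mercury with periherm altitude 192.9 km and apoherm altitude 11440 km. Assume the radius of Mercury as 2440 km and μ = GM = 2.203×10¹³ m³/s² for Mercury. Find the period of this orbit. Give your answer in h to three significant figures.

r_p = 2440 + 192.9 = 2632.9 km = 2.6329×10⁶ m.
r_a = 2440 + 11440 = 13880 km = 1.3880×10⁷ m.
Semi-major axis a = (r_p + r_a)/2 = (2632.9 + 13880)/2 = 8256.5 km = 8.256×10⁶ m.
By Kepler's third law T = 2π√(a³/μ) = 2π × 5.055×10³ = 3.176×10⁴ s.
= 8.822 h.

T ≈ 8.82 h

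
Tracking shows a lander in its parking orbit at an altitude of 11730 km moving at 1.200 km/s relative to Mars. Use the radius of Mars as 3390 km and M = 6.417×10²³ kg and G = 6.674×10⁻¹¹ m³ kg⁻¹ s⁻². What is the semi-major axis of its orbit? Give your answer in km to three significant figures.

μ = GM = 6.674×10⁻¹¹ × 6.417×10²³ = 4.283×10¹³ m³/s².
r = 3390 + 11730 = 15120 km = 1.512×10⁷ m.
Vis-viva rearranged: 1/a = 2/r − v²/μ = 1.323×10⁻⁷ − 3.362×10⁻⁸ = 9.865×10⁻⁸ m⁻¹.
a = 1.014×10⁷ m = 10137 km.

a ≈ 10100 km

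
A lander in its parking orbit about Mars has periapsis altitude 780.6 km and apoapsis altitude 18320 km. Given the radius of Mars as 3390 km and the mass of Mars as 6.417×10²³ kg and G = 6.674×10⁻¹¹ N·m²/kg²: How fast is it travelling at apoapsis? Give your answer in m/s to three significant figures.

μ = GM = 6.674×10⁻¹¹ × 6.417×10²³ = 4.283×10¹³ m³/s².
r_p = 3390 + 780.6 = 4170.6 km = 4.1706×10⁶ m.
r_a = 3390 + 18320 = 21710 km = 2.1710×10⁷ m.
Semi-major axis a = (r_p + r_a)/2 = 12940 km = 1.294×10⁷ m.
Vis-viva: v² = μ(2/r − 1/a) = 4.283×10¹³ × (9.212×10⁻⁸ − 7.728×10⁻⁸) = 6.358×10⁵ m²/s².
v = 797.4 m/s.

v ≈ 797 m/s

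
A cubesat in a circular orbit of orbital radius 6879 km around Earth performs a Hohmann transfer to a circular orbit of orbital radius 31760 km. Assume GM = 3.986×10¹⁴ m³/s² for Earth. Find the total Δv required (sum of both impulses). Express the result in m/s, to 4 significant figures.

r₁ = 6879 km = 6.879×10⁶ m.
r₂ = 31760 km = 3.176×10⁷ m.
Transfer ellipse a_t = (r₁ + r₂)/2 = 1.932×10⁷ m.
At r₁: circular v_c1 = √(μ/r₁) = 7612 m/s; transfer-perigee v_p = √[μ(2/r₁ − 1/a_t)] = 9760 m/s.
Δv₁ = v_p − v_c1 = 2148 m/s.
At r₂: circular v_c2 = √(μ/r₂) = 3543 m/s; transfer-apogee v_a = √[μ(2/r₂ − 1/a_t)] = 2114 m/s.
Δv₂ = v_c2 − v_a = 1429 m/s.
Total Δv = Δv₁ + Δv₂ = 3577 m/s.

Δv_total ≈ 3577 m/s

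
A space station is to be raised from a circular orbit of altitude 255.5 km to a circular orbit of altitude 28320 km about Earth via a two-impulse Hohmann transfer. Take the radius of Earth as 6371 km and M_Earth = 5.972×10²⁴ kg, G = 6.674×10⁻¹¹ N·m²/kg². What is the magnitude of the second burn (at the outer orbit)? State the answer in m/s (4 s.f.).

Δv ≈ 1470 m/s

μ = GM = 6.674×10⁻¹¹ × 5.972×10²⁴ = 3.986×10¹⁴ m³/s².
r₁ = 6371 + 255.5 = 6626.5 km = 6.6265×10⁶ m.
r₂ = 6371 + 28320 = 34691 km = 3.4691×10⁷ m.
Transfer ellipse a_t = (r₁ + r₂)/2 = 2.066×10⁷ m.
At r₁: circular v_c1 = √(μ/r₁) = 7756 m/s; transfer-perigee v_p = √[μ(2/r₁ − 1/a_t)] = 10050 m/s.
At r₂: circular v_c2 = √(μ/r₂) = 3390 m/s; transfer-apogee v_a = √[μ(2/r₂ − 1/a_t)] = 1920 m/s.
Δv₂ = v_c2 − v_a = 1470 m/s.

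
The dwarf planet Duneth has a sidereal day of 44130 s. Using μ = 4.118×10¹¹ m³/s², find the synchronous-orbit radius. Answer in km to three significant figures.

A synchronous orbit has period T, so by Kepler's third law a = (μT²/4π²)^(1/3).
μT²/4π² = 4.118×10¹¹ × (4.413×10⁴)² / 39.48 = 2.031×10¹⁹ m³.
a = 2.729×10⁶ m = 2728.5 km.

r_sync ≈ 2730 km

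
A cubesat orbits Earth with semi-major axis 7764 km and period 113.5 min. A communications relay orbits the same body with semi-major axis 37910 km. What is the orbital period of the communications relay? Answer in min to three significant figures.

Kepler's third law: T² ∝ a³, so T₂ = T₁ (a₂/a₁)^(3/2).
a₂/a₁ = 4.883, (a₂/a₁)^(3/2) = 10.79.
T₂ = 113.5 × 10.79 = 1225 min.

T₂ ≈ 1220 min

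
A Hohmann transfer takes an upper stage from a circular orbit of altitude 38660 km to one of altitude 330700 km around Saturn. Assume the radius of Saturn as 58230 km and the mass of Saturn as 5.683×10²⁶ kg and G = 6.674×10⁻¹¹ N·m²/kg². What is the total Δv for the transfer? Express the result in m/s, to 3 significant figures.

Δv_total ≈ 8890 m/s

μ = GM = 6.674×10⁻¹¹ × 5.683×10²⁶ = 3.793×10¹⁶ m³/s².
r₁ = 58230 + 38660 = 96890 km = 9.6890×10⁷ m.
r₂ = 58230 + 330700 = 388930 km = 3.8893×10⁸ m.
Transfer ellipse a_t = (r₁ + r₂)/2 = 2.429×10⁸ m.
At r₁: circular v_c1 = √(μ/r₁) = 19790 m/s; transfer-perikrone v_p = √[μ(2/r₁ − 1/a_t)] = 25040 m/s.
Δv₁ = v_p − v_c1 = 5250 m/s.
At r₂: circular v_c2 = √(μ/r₂) = 9875 m/s; transfer-apokrone v_a = √[μ(2/r₂ − 1/a_t)] = 6237 m/s.
Δv₂ = v_c2 − v_a = 3638 m/s.
Total Δv = Δv₁ + Δv₂ = 8889 m/s.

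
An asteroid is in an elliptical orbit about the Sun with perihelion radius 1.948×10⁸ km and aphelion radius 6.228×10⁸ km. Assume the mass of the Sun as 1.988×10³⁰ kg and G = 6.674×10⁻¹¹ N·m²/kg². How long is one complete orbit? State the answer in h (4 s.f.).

T ≈ 39600 h

μ = GM = 6.674×10⁻¹¹ × 1.988×10³⁰ = 1.327×10²⁰ m³/s².
Semi-major axis a = (r_p + r_a)/2 = (1.9480×10⁸ + 6.2280×10⁸)/2 = 4.0880×10⁸ km = 4.088×10¹¹ m.
By Kepler's third law T = 2π√(a³/μ) = 2π × 2.269×10⁷ = 1.426×10⁸ s.
= 39600 h.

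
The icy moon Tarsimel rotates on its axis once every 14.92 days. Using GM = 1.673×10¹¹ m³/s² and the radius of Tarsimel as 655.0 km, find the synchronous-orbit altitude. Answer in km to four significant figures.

h_sync ≈ 18510 km

T = 14.92 days = 1.289×10⁶ s.
A synchronous orbit has period T, so by Kepler's third law a = (μT²/4π²)^(1/3).
μT²/4π² = 1.673×10¹¹ × (1.289×10⁶)² / 39.48 = 7.042×10²¹ m³.
a = 1.917×10⁷ m = 19168 km.
Altitude h = a − R = 19168 − 655.0 = 18513 km.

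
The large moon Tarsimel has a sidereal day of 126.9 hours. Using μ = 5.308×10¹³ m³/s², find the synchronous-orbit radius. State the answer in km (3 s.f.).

T = 126.9 hours = 4.568×10⁵ s.
A synchronous orbit has period T, so by Kepler's third law a = (μT²/4π²)^(1/3).
μT²/4π² = 5.308×10¹³ × (4.568×10⁵)² / 39.48 = 2.806×10²³ m³.
a = 6.547×10⁷ m = 65469 km.

r_sync ≈ 65500 km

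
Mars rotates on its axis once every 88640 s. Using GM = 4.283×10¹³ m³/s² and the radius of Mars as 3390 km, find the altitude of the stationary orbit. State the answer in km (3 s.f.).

A synchronous orbit has period T, so by Kepler's third law a = (μT²/4π²)^(1/3).
μT²/4π² = 4.283×10¹³ × (8.864×10⁴)² / 39.48 = 8.524×10²¹ m³.
a = 2.043×10⁷ m = 20428 km.
Altitude h = a − R = 20428 − 3390 = 17038 km.

h_sync ≈ 17000 km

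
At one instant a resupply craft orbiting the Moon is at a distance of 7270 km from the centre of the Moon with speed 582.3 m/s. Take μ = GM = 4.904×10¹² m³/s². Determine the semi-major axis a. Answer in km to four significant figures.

r = 7.270×10⁶ m.
Vis-viva rearranged: 1/a = 2/r − v²/μ = 2.751×10⁻⁷ − 6.914×10⁻⁸ = 2.060×10⁻⁷ m⁻¹.
a = 4.855×10⁶ m = 4855.3 km.

a ≈ 4855 km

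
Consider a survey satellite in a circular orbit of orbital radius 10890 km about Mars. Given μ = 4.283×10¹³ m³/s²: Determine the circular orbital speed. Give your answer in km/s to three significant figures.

r = 10890 km = 1.089×10⁷ m.
For a circular orbit v = √(μ/r) = √(4.283×10¹³ / 1.089×10⁷) = √(3.933×10⁶) = 1983 m/s.
That is 1.983 km/s.

v ≈ 1.98 km/s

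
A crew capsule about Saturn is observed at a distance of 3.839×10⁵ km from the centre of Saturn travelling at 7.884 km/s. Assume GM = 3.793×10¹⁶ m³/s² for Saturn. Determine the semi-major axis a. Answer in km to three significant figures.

a ≈ 2.80×10⁵ km

r = 3.839×10⁸ m.
Vis-viva rearranged: 1/a = 2/r − v²/μ = 5.210×10⁻⁹ − 1.639×10⁻⁹ = 3.571×10⁻⁹ m⁻¹.
a = 2.800×10⁸ m = 2.8004×10⁵ km.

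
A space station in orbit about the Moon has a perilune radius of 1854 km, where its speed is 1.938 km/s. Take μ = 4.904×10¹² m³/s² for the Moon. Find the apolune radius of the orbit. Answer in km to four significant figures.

apolune radius ≈ 4538 km

r_p = 1.854×10⁶ m.
Specific energy ε = v²/2 − μ/r = -7.672×10⁵ J/kg, so a = −μ/(2ε) = 3.196×10⁶ m.
The apsides satisfy r_p + r_a = 2a, so the apolune radius is 2a − r_p = 4.538×10⁶ m = 4538.3 km.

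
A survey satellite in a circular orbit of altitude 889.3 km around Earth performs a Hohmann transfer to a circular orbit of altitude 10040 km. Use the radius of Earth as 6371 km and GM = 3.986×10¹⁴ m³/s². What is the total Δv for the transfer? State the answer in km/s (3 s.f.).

r₁ = 6371 + 889.3 = 7260.3 km = 7.2603×10⁶ m.
r₂ = 6371 + 10040 = 16411 km = 1.6411×10⁷ m.
Transfer ellipse a_t = (r₁ + r₂)/2 = 1.184×10⁷ m.
At r₁: circular v_c1 = √(μ/r₁) = 7410 m/s; transfer-perigee v_p = √[μ(2/r₁ − 1/a_t)] = 8725 m/s.
Δv₁ = v_p − v_c1 = 1315 m/s.
At r₂: circular v_c2 = √(μ/r₂) = 4928 m/s; transfer-apogee v_a = √[μ(2/r₂ − 1/a_t)] = 3860 m/s.
Δv₂ = v_c2 − v_a = 1068 m/s.
Total Δv = Δv₁ + Δv₂ = 2384 m/s = 2.384 km/s.

Δv_total ≈ 2.38 km/s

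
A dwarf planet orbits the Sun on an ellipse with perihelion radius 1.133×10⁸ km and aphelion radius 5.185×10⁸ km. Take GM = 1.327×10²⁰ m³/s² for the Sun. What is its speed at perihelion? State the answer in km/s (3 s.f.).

Semi-major axis a = (r_p + r_a)/2 = 3.1590×10⁸ km = 3.159×10¹¹ m.
Vis-viva: v² = μ(2/r − 1/a) = 1.327×10²⁰ × (1.765×10⁻¹¹ − 3.166×10⁻¹²) = 1.922×10⁹ m²/s².
v = 43840 m/s = 43.84 km/s.

v ≈ 43.8 km/s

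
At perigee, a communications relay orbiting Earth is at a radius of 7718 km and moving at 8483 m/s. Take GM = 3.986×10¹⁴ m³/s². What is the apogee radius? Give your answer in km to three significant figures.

apogee radius ≈ 17700 km

r_p = 7.718×10⁶ m.
Specific energy ε = v²/2 − μ/r = -1.566×10⁷ J/kg, so a = −μ/(2ε) = 1.272×10⁷ m.
The apsides satisfy r_p + r_a = 2a, so the apogee radius is 2a − r_p = 1.773×10⁷ m = 17727 km.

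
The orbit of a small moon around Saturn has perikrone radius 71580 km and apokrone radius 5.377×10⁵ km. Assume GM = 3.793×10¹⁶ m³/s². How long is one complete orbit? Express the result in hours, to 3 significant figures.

Semi-major axis a = (r_p + r_a)/2 = (71580 + 5.3770×10⁵)/2 = 3.0464×10⁵ km = 3.046×10⁸ m.
By Kepler's third law T = 2π√(a³/μ) = 2π × 2.730×10⁴ = 1.715×10⁵ s.
= 47.65 hours.

T ≈ 47.7 hours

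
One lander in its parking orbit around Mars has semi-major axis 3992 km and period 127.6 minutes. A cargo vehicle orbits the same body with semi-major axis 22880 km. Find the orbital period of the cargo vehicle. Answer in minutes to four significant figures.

T₂ ≈ 1751 minutes

Kepler's third law: T² ∝ a³, so T₂ = T₁ (a₂/a₁)^(3/2).
a₂/a₁ = 5.731, (a₂/a₁)^(3/2) = 13.72.
T₂ = 127.6 × 13.72 = 1751 minutes.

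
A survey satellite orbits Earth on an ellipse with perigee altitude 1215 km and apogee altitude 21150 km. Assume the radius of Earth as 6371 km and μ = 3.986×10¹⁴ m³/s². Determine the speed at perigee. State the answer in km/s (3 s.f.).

r_p = 6371 + 1215 = 7586.0 km = 7.5860×10⁶ m.
r_a = 6371 + 21150 = 27521 km = 2.7521×10⁷ m.
Semi-major axis a = (r_p + r_a)/2 = 17554 km = 1.755×10⁷ m.
Vis-viva: v² = μ(2/r − 1/a) = 3.986×10¹⁴ × (2.636×10⁻⁷ − 5.697×10⁻⁸) = 8.238×10⁷ m²/s².
v = 9076 m/s = 9.076 km/s.

v ≈ 9.08 km/s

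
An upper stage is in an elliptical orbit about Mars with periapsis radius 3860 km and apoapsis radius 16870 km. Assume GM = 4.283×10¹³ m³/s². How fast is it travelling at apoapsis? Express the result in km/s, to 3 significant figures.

v ≈ 0.972 km/s

Semi-major axis a = (r_p + r_a)/2 = 10365 km = 1.036×10⁷ m.
Vis-viva: v² = μ(2/r − 1/a) = 4.283×10¹³ × (1.186×10⁻⁷ − 9.648×10⁻⁸) = 9.455×10⁵ m²/s².
v = 972.4 m/s = 0.9724 km/s.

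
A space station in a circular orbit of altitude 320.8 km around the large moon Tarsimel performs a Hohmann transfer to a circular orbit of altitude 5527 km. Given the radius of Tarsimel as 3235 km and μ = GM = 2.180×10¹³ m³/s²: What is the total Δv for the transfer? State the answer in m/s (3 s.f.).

Δv_total ≈ 856 m/s

r₁ = 3235 + 320.8 = 3555.8 km = 3.5558×10⁶ m.
r₂ = 3235 + 5527 = 8762.0 km = 8.7620×10⁶ m.
Transfer ellipse a_t = (r₁ + r₂)/2 = 6.159×10⁶ m.
At r₁: circular v_c1 = √(μ/r₁) = 2476 m/s; transfer-periapsis v_p = √[μ(2/r₁ − 1/a_t)] = 2953 m/s.
Δv₁ = v_p − v_c1 = 477.3 m/s.
At r₂: circular v_c2 = √(μ/r₂) = 1577 m/s; transfer-apoapsis v_a = √[μ(2/r₂ − 1/a_t)] = 1199 m/s.
Δv₂ = v_c2 − v_a = 378.8 m/s.
Total Δv = Δv₁ + Δv₂ = 856.1 m/s.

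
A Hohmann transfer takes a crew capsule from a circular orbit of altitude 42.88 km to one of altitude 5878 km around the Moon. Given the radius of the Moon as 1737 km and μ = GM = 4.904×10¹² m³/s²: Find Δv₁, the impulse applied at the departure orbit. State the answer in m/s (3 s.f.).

r₁ = 1737 + 42.88 = 1779.9 km = 1.7799×10⁶ m.
r₂ = 1737 + 5878 = 7615.0 km = 7.6150×10⁶ m.
Transfer ellipse a_t = (r₁ + r₂)/2 = 4.697×10⁶ m.
At r₁: circular v_c1 = √(μ/r₁) = 1660 m/s; transfer-perilune v_p = √[μ(2/r₁ − 1/a_t)] = 2113 m/s.
Δv₁ = v_p − v_c1 = 453.5 m/s.

Δv ≈ 454 m/s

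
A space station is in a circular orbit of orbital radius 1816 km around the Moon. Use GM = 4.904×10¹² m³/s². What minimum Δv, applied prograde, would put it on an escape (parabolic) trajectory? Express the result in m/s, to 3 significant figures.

Δv ≈ 681 m/s

r = 1816 km = 1.816×10⁶ m.
Circular speed v_c = √(μ/r) = 1643 m/s.
Escape speed v_esc = √(2μ/r) = √2 × v_c = 2324 m/s.
Δv = v_esc − v_c = 680.7 m/s.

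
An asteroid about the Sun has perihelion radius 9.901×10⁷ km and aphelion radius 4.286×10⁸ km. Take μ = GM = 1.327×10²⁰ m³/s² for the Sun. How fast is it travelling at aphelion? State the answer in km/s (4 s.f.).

Semi-major axis a = (r_p + r_a)/2 = 2.6380×10⁸ km = 2.638×10¹¹ m.
Vis-viva: v² = μ(2/r − 1/a) = 1.327×10²⁰ × (4.666×10⁻¹² − 3.791×10⁻¹²) = 1.162×10⁸ m²/s².
v = 10780 m/s = 10.78 km/s.

v ≈ 10.78 km/s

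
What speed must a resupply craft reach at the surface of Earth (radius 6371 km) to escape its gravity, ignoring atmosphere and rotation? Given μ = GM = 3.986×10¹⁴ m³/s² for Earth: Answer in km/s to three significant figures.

r = R = 6.371×10⁶ m.
Escape speed v_esc = √(2μ/r) = √(2 × 3.986×10¹⁴ / 6.371×10⁶) = √(1.251×10⁸) = 11190 m/s.
= 11.19 km/s.

v_esc ≈ 11.2 km/s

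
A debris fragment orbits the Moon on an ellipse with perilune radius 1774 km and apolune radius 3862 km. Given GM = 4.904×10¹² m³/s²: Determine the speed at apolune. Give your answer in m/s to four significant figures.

v ≈ 894.1 m/s

Semi-major axis a = (r_p + r_a)/2 = 2818.0 km = 2.818×10⁶ m.
Vis-viva: v² = μ(2/r − 1/a) = 4.904×10¹² × (5.179×10⁻⁷ − 3.549×10⁻⁷) = 7.994×10⁵ m²/s².
v = 894.1 m/s.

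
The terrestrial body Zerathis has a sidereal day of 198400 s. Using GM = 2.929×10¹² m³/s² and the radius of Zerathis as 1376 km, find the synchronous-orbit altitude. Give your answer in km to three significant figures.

h_sync ≈ 12900 km

A synchronous orbit has period T, so by Kepler's third law a = (μT²/4π²)^(1/3).
μT²/4π² = 2.929×10¹² × (1.984×10⁵)² / 39.48 = 2.920×10²¹ m³.
a = 1.429×10⁷ m = 14294 km.
Altitude h = a − R = 14294 − 1376 = 12918 km.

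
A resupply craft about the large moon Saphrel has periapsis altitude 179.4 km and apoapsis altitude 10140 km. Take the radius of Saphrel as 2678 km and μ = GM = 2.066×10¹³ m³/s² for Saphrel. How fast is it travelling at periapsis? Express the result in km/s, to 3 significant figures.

r_p = 2678 + 179.4 = 2857.4 km = 2.8574×10⁶ m.
r_a = 2678 + 10140 = 12818 km = 1.2818×10⁷ m.
Semi-major axis a = (r_p + r_a)/2 = 7837.7 km = 7.838×10⁶ m.
Vis-viva: v² = μ(2/r − 1/a) = 2.066×10¹³ × (6.999×10⁻⁷ − 1.276×10⁻⁷) = 1.182×10⁷ m²/s².
v = 3439 m/s = 3.439 km/s.

v ≈ 3.44 km/s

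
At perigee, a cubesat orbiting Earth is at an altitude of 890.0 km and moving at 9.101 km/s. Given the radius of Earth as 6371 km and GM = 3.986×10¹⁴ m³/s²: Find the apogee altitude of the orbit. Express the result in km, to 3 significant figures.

apogee altitude ≈ 15900 km

r_p = 6371 + 890.0 = 7261.0 km = 7.261×10⁶ m.
Specific energy ε = v²/2 − μ/r = -1.348×10⁷ J/kg, so a = −μ/(2ε) = 1.478×10⁷ m.
The apsides satisfy r_p + r_a = 2a, so the apogee radius is 2a − r_p = 2.230×10⁷ m = 22305 km.
Apogee altitude = 22305 − 6371 = 15934 km.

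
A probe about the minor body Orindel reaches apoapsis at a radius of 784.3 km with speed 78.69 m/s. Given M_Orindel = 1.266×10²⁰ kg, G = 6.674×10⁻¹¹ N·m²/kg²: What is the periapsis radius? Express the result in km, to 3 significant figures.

periapsis radius ≈ 316 km

μ = GM = 6.674×10⁻¹¹ × 1.266×10²⁰ = 8.449×10⁹ m³/s².
r_a = 7.843×10⁵ m.
Specific energy ε = v²/2 − μ/r = -7.677×10³ J/kg, so a = −μ/(2ε) = 5.503×10⁵ m.
The apsides satisfy r_p + r_a = 2a, so the periapsis radius is 2a − r_a = 3.163×10⁵ m = 316.30 km.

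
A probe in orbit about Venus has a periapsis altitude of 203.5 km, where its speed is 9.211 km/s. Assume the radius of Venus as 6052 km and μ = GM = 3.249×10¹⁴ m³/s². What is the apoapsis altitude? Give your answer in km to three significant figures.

r_p = 6052 + 203.5 = 6255.5 km = 6.256×10⁶ m.
Specific energy ε = v²/2 − μ/r = -9.517×10⁶ J/kg, so a = −μ/(2ε) = 1.707×10⁷ m.
The apsides satisfy r_p + r_a = 2a, so the apoapsis radius is 2a − r_p = 2.788×10⁷ m = 27883 km.
Apoapsis altitude = 27883 − 6052 = 21831 km.

apoapsis altitude ≈ 21800 km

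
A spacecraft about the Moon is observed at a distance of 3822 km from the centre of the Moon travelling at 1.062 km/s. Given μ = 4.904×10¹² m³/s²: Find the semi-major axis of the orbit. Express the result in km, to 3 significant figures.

r = 3.822×10⁶ m.
Specific orbital energy ε = v²/2 − μ/r = (1062)²/2 − 4.904×10¹²/3.822×10⁶ = -7.192×10⁵ J/kg.
Since ε = −μ/(2a), a = −μ/(2ε) = 3.409×10⁶ m = 3409.5 km.

a ≈ 3410 km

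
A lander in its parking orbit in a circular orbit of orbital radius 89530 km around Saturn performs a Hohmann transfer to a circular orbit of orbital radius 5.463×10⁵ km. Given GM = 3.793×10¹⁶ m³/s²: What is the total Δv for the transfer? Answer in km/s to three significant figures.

Δv_total ≈ 10.3 km/s

r₁ = 89530 km = 8.953×10⁷ m.
r₂ = 5.463×10⁵ km = 5.463×10⁸ m.
Transfer ellipse a_t = (r₁ + r₂)/2 = 3.179×10⁸ m.
At r₁: circular v_c1 = √(μ/r₁) = 20580 m/s; transfer-perikrone v_p = √[μ(2/r₁ − 1/a_t)] = 26980 m/s.
Δv₁ = v_p − v_c1 = 6399 m/s.
At r₂: circular v_c2 = √(μ/r₂) = 8333 m/s; transfer-apokrone v_a = √[μ(2/r₂ − 1/a_t)] = 4422 m/s.
Δv₂ = v_c2 − v_a = 3911 m/s.
Total Δv = Δv₁ + Δv₂ = 10310 m/s = 10.31 km/s.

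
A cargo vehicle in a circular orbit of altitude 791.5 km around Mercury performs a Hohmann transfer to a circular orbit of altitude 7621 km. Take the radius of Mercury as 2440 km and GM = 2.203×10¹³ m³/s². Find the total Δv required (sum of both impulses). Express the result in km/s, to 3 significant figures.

r₁ = 2440 + 791.5 = 3231.5 km = 3.2315×10⁶ m.
r₂ = 2440 + 7621 = 10061 km = 1.0061×10⁷ m.
Transfer ellipse a_t = (r₁ + r₂)/2 = 6.646×10⁶ m.
At r₁: circular v_c1 = √(μ/r₁) = 2611 m/s; transfer-periherm v_p = √[μ(2/r₁ − 1/a_t)] = 3212 m/s.
Δv₁ = v_p − v_c1 = 601.5 m/s.
At r₂: circular v_c2 = √(μ/r₂) = 1480 m/s; transfer-apoherm v_a = √[μ(2/r₂ − 1/a_t)] = 1032 m/s.
Δv₂ = v_c2 − v_a = 447.9 m/s.
Total Δv = Δv₁ + Δv₂ = 1049 m/s = 1.049 km/s.

Δv_total ≈ 1.05 km/s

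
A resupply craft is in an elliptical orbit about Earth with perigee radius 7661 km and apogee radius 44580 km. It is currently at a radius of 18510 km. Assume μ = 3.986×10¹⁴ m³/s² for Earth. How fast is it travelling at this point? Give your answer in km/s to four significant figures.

Semi-major axis a = (r_p + r_a)/2 = 26120 km = 2.612×10⁷ m.
Vis-viva: v² = μ(2/r − 1/a) = 3.986×10¹⁴ × (1.080×10⁻⁷ − 3.828×10⁻⁸) = 2.781×10⁷ m²/s².
v = 5273 m/s = 5.273 km/s.

v ≈ 5.273 km/s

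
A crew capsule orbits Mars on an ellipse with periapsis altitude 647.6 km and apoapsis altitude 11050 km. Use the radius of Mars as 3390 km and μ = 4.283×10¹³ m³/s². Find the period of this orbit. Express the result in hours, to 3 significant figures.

r_p = 3390 + 647.6 = 4037.6 km = 4.0376×10⁶ m.
r_a = 3390 + 11050 = 14440 km = 1.4440×10⁷ m.
Semi-major axis a = (r_p + r_a)/2 = (4037.6 + 14440)/2 = 9238.8 km = 9.239×10⁶ m.
By Kepler's third law T = 2π√(a³/μ) = 2π × 4.291×10³ = 2.696×10⁴ s.
= 7.489 hours.

T ≈ 7.49 hours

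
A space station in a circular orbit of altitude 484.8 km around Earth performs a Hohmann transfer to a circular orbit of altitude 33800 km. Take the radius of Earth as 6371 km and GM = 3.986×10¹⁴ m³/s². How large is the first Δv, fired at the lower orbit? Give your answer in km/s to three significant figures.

Δv ≈ 2.34 km/s

r₁ = 6371 + 484.8 = 6855.8 km = 6.8558×10⁶ m.
r₂ = 6371 + 33800 = 40171 km = 4.0171×10⁷ m.
Transfer ellipse a_t = (r₁ + r₂)/2 = 2.351×10⁷ m.
At r₁: circular v_c1 = √(μ/r₁) = 7625 m/s; transfer-perigee v_p = √[μ(2/r₁ − 1/a_t)] = 9966 m/s.
Δv₁ = v_p − v_c1 = 2341 m/s.
= 2.341 km/s.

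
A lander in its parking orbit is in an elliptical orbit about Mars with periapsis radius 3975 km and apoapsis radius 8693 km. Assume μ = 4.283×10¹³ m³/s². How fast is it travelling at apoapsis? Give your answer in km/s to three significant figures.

v ≈ 1.76 km/s

Semi-major axis a = (r_p + r_a)/2 = 6334.0 km = 6.334×10⁶ m.
Vis-viva: v² = μ(2/r − 1/a) = 4.283×10¹³ × (2.301×10⁻⁷ − 1.579×10⁻⁷) = 3.092×10⁶ m²/s².
v = 1758 m/s = 1.758 km/s.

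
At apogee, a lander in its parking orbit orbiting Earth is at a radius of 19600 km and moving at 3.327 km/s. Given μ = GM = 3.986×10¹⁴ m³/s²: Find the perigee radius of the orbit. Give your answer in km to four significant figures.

r_a = 1.960×10⁷ m.
Specific energy ε = v²/2 − μ/r = -1.480×10⁷ J/kg, so a = −μ/(2ε) = 1.346×10⁷ m.
The apsides satisfy r_p + r_a = 2a, so the perigee radius is 2a − r_a = 7.328×10⁶ m = 7328.3 km.

perigee radius ≈ 7328 km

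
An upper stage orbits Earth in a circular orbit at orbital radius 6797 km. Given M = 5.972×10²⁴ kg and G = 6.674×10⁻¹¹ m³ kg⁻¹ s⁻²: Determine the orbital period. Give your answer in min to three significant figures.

T ≈ 93.0 min

μ = GM = 6.674×10⁻¹¹ × 5.972×10²⁴ = 3.986×10¹⁴ m³/s².
r = 6797 km = 6.797×10⁶ m.
Kepler's third law: T = 2π√(r³/μ) = 2π√((6.797×10⁶)³ / 3.986×10¹⁴).
r³/μ = 7.879×10⁵ s², so T = 2π × 8.876×10² = 5.577×10³ s.
Converting: 5.577×10³ s ÷ 60.00 = 92.95 min.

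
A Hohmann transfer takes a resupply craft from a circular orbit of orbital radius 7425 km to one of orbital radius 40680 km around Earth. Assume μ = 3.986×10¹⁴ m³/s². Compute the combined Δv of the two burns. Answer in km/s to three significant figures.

r₁ = 7425 km = 7.425×10⁶ m.
r₂ = 40680 km = 4.068×10⁷ m.
Transfer ellipse a_t = (r₁ + r₂)/2 = 2.405×10⁷ m.
At r₁: circular v_c1 = √(μ/r₁) = 7327 m/s; transfer-perigee v_p = √[μ(2/r₁ − 1/a_t)] = 9529 m/s.
Δv₁ = v_p − v_c1 = 2202 m/s.
At r₂: circular v_c2 = √(μ/r₂) = 3130 m/s; transfer-apogee v_a = √[μ(2/r₂ − 1/a_t)] = 1739 m/s.
Δv₂ = v_c2 − v_a = 1391 m/s.
Total Δv = Δv₁ + Δv₂ = 3593 m/s = 3.593 km/s.

Δv_total ≈ 3.59 km/s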